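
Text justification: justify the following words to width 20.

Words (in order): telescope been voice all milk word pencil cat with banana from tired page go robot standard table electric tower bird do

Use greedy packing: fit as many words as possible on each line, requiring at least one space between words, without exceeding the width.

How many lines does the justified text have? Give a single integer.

Answer: 7

Derivation:
Line 1: ['telescope', 'been', 'voice'] (min_width=20, slack=0)
Line 2: ['all', 'milk', 'word', 'pencil'] (min_width=20, slack=0)
Line 3: ['cat', 'with', 'banana', 'from'] (min_width=20, slack=0)
Line 4: ['tired', 'page', 'go', 'robot'] (min_width=19, slack=1)
Line 5: ['standard', 'table'] (min_width=14, slack=6)
Line 6: ['electric', 'tower', 'bird'] (min_width=19, slack=1)
Line 7: ['do'] (min_width=2, slack=18)
Total lines: 7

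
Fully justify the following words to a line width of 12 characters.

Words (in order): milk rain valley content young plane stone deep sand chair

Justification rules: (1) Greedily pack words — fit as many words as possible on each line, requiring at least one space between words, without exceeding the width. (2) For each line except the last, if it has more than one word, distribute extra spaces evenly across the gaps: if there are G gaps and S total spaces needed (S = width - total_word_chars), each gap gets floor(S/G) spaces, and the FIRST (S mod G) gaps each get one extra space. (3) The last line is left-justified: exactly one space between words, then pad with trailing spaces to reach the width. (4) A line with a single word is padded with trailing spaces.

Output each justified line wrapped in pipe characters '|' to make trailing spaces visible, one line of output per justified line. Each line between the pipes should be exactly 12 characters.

Line 1: ['milk', 'rain'] (min_width=9, slack=3)
Line 2: ['valley'] (min_width=6, slack=6)
Line 3: ['content'] (min_width=7, slack=5)
Line 4: ['young', 'plane'] (min_width=11, slack=1)
Line 5: ['stone', 'deep'] (min_width=10, slack=2)
Line 6: ['sand', 'chair'] (min_width=10, slack=2)

Answer: |milk    rain|
|valley      |
|content     |
|young  plane|
|stone   deep|
|sand chair  |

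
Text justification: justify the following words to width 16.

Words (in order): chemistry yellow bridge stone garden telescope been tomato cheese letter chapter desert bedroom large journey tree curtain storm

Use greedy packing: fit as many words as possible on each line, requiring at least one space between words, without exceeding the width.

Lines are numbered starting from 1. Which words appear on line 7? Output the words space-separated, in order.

Answer: bedroom large

Derivation:
Line 1: ['chemistry', 'yellow'] (min_width=16, slack=0)
Line 2: ['bridge', 'stone'] (min_width=12, slack=4)
Line 3: ['garden', 'telescope'] (min_width=16, slack=0)
Line 4: ['been', 'tomato'] (min_width=11, slack=5)
Line 5: ['cheese', 'letter'] (min_width=13, slack=3)
Line 6: ['chapter', 'desert'] (min_width=14, slack=2)
Line 7: ['bedroom', 'large'] (min_width=13, slack=3)
Line 8: ['journey', 'tree'] (min_width=12, slack=4)
Line 9: ['curtain', 'storm'] (min_width=13, slack=3)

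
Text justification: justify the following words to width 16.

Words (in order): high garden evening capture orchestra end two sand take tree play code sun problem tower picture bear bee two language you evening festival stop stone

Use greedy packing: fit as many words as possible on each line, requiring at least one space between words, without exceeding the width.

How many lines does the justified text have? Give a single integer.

Line 1: ['high', 'garden'] (min_width=11, slack=5)
Line 2: ['evening', 'capture'] (min_width=15, slack=1)
Line 3: ['orchestra', 'end'] (min_width=13, slack=3)
Line 4: ['two', 'sand', 'take'] (min_width=13, slack=3)
Line 5: ['tree', 'play', 'code'] (min_width=14, slack=2)
Line 6: ['sun', 'problem'] (min_width=11, slack=5)
Line 7: ['tower', 'picture'] (min_width=13, slack=3)
Line 8: ['bear', 'bee', 'two'] (min_width=12, slack=4)
Line 9: ['language', 'you'] (min_width=12, slack=4)
Line 10: ['evening', 'festival'] (min_width=16, slack=0)
Line 11: ['stop', 'stone'] (min_width=10, slack=6)
Total lines: 11

Answer: 11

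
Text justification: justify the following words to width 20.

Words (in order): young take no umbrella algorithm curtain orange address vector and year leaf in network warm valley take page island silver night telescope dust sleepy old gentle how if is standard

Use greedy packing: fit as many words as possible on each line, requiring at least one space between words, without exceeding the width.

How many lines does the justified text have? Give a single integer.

Answer: 10

Derivation:
Line 1: ['young', 'take', 'no'] (min_width=13, slack=7)
Line 2: ['umbrella', 'algorithm'] (min_width=18, slack=2)
Line 3: ['curtain', 'orange'] (min_width=14, slack=6)
Line 4: ['address', 'vector', 'and'] (min_width=18, slack=2)
Line 5: ['year', 'leaf', 'in', 'network'] (min_width=20, slack=0)
Line 6: ['warm', 'valley', 'take'] (min_width=16, slack=4)
Line 7: ['page', 'island', 'silver'] (min_width=18, slack=2)
Line 8: ['night', 'telescope', 'dust'] (min_width=20, slack=0)
Line 9: ['sleepy', 'old', 'gentle'] (min_width=17, slack=3)
Line 10: ['how', 'if', 'is', 'standard'] (min_width=18, slack=2)
Total lines: 10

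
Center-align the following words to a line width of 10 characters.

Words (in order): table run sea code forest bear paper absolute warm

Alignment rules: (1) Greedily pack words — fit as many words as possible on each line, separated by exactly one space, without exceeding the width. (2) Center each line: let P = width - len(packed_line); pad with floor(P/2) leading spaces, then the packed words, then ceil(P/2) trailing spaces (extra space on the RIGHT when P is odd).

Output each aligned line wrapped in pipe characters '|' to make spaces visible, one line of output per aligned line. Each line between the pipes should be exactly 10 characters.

Answer: |table run |
| sea code |
|  forest  |
|bear paper|
| absolute |
|   warm   |

Derivation:
Line 1: ['table', 'run'] (min_width=9, slack=1)
Line 2: ['sea', 'code'] (min_width=8, slack=2)
Line 3: ['forest'] (min_width=6, slack=4)
Line 4: ['bear', 'paper'] (min_width=10, slack=0)
Line 5: ['absolute'] (min_width=8, slack=2)
Line 6: ['warm'] (min_width=4, slack=6)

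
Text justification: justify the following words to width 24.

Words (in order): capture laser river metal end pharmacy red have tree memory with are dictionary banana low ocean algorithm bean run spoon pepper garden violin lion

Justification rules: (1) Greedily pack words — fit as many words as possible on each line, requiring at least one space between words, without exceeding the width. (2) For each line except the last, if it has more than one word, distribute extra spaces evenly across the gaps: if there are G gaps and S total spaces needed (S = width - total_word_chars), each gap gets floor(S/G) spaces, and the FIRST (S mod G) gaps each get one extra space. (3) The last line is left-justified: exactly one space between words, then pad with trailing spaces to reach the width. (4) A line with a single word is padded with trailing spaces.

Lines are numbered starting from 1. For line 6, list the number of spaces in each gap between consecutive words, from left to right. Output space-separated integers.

Answer: 2 1 1

Derivation:
Line 1: ['capture', 'laser', 'river'] (min_width=19, slack=5)
Line 2: ['metal', 'end', 'pharmacy', 'red'] (min_width=22, slack=2)
Line 3: ['have', 'tree', 'memory', 'with'] (min_width=21, slack=3)
Line 4: ['are', 'dictionary', 'banana'] (min_width=21, slack=3)
Line 5: ['low', 'ocean', 'algorithm', 'bean'] (min_width=24, slack=0)
Line 6: ['run', 'spoon', 'pepper', 'garden'] (min_width=23, slack=1)
Line 7: ['violin', 'lion'] (min_width=11, slack=13)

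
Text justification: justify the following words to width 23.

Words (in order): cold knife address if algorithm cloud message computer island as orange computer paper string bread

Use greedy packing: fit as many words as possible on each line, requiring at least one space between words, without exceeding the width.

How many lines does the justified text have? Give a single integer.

Line 1: ['cold', 'knife', 'address', 'if'] (min_width=21, slack=2)
Line 2: ['algorithm', 'cloud', 'message'] (min_width=23, slack=0)
Line 3: ['computer', 'island', 'as'] (min_width=18, slack=5)
Line 4: ['orange', 'computer', 'paper'] (min_width=21, slack=2)
Line 5: ['string', 'bread'] (min_width=12, slack=11)
Total lines: 5

Answer: 5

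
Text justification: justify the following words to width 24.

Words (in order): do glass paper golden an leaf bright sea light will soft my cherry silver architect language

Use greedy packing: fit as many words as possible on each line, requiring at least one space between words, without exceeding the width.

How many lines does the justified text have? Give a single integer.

Answer: 5

Derivation:
Line 1: ['do', 'glass', 'paper', 'golden', 'an'] (min_width=24, slack=0)
Line 2: ['leaf', 'bright', 'sea', 'light'] (min_width=21, slack=3)
Line 3: ['will', 'soft', 'my', 'cherry'] (min_width=19, slack=5)
Line 4: ['silver', 'architect'] (min_width=16, slack=8)
Line 5: ['language'] (min_width=8, slack=16)
Total lines: 5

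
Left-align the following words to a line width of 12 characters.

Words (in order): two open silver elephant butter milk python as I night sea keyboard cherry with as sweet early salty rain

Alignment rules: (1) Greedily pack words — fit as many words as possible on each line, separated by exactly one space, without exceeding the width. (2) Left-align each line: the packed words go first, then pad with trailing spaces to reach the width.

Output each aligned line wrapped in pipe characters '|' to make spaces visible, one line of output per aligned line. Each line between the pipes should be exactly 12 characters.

Answer: |two open    |
|silver      |
|elephant    |
|butter milk |
|python as I |
|night sea   |
|keyboard    |
|cherry with |
|as sweet    |
|early salty |
|rain        |

Derivation:
Line 1: ['two', 'open'] (min_width=8, slack=4)
Line 2: ['silver'] (min_width=6, slack=6)
Line 3: ['elephant'] (min_width=8, slack=4)
Line 4: ['butter', 'milk'] (min_width=11, slack=1)
Line 5: ['python', 'as', 'I'] (min_width=11, slack=1)
Line 6: ['night', 'sea'] (min_width=9, slack=3)
Line 7: ['keyboard'] (min_width=8, slack=4)
Line 8: ['cherry', 'with'] (min_width=11, slack=1)
Line 9: ['as', 'sweet'] (min_width=8, slack=4)
Line 10: ['early', 'salty'] (min_width=11, slack=1)
Line 11: ['rain'] (min_width=4, slack=8)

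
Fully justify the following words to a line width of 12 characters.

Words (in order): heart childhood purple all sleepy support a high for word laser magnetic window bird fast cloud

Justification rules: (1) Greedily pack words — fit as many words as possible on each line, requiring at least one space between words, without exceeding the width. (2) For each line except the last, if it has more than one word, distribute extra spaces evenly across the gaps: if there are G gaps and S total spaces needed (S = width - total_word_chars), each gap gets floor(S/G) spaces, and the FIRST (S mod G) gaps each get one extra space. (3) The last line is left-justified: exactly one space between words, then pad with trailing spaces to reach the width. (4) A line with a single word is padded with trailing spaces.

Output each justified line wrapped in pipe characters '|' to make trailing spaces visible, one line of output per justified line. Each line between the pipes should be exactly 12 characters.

Line 1: ['heart'] (min_width=5, slack=7)
Line 2: ['childhood'] (min_width=9, slack=3)
Line 3: ['purple', 'all'] (min_width=10, slack=2)
Line 4: ['sleepy'] (min_width=6, slack=6)
Line 5: ['support', 'a'] (min_width=9, slack=3)
Line 6: ['high', 'for'] (min_width=8, slack=4)
Line 7: ['word', 'laser'] (min_width=10, slack=2)
Line 8: ['magnetic'] (min_width=8, slack=4)
Line 9: ['window', 'bird'] (min_width=11, slack=1)
Line 10: ['fast', 'cloud'] (min_width=10, slack=2)

Answer: |heart       |
|childhood   |
|purple   all|
|sleepy      |
|support    a|
|high     for|
|word   laser|
|magnetic    |
|window  bird|
|fast cloud  |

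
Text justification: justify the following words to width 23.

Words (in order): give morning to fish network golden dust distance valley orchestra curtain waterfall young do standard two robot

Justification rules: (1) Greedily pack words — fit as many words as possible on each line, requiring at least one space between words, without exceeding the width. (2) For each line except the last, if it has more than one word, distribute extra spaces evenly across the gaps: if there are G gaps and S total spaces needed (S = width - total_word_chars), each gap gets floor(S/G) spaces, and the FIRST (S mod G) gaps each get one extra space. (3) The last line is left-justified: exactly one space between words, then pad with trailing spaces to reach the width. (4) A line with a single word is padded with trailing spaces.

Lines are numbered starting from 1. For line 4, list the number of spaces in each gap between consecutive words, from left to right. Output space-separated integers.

Answer: 7

Derivation:
Line 1: ['give', 'morning', 'to', 'fish'] (min_width=20, slack=3)
Line 2: ['network', 'golden', 'dust'] (min_width=19, slack=4)
Line 3: ['distance', 'valley'] (min_width=15, slack=8)
Line 4: ['orchestra', 'curtain'] (min_width=17, slack=6)
Line 5: ['waterfall', 'young', 'do'] (min_width=18, slack=5)
Line 6: ['standard', 'two', 'robot'] (min_width=18, slack=5)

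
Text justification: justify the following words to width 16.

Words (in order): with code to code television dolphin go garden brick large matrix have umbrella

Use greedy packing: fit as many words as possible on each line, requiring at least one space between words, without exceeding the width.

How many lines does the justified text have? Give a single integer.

Answer: 6

Derivation:
Line 1: ['with', 'code', 'to'] (min_width=12, slack=4)
Line 2: ['code', 'television'] (min_width=15, slack=1)
Line 3: ['dolphin', 'go'] (min_width=10, slack=6)
Line 4: ['garden', 'brick'] (min_width=12, slack=4)
Line 5: ['large', 'matrix'] (min_width=12, slack=4)
Line 6: ['have', 'umbrella'] (min_width=13, slack=3)
Total lines: 6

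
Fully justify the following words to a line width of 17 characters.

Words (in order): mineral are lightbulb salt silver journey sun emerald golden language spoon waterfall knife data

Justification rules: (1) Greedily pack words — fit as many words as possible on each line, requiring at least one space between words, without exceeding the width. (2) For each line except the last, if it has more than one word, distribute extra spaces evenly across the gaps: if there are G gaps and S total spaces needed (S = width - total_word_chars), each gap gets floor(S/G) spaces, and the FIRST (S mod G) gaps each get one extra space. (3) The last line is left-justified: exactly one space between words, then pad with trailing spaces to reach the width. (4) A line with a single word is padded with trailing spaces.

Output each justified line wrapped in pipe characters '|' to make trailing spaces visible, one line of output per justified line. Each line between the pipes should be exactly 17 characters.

Answer: |mineral       are|
|lightbulb    salt|
|silver    journey|
|sun       emerald|
|golden   language|
|spoon   waterfall|
|knife data       |

Derivation:
Line 1: ['mineral', 'are'] (min_width=11, slack=6)
Line 2: ['lightbulb', 'salt'] (min_width=14, slack=3)
Line 3: ['silver', 'journey'] (min_width=14, slack=3)
Line 4: ['sun', 'emerald'] (min_width=11, slack=6)
Line 5: ['golden', 'language'] (min_width=15, slack=2)
Line 6: ['spoon', 'waterfall'] (min_width=15, slack=2)
Line 7: ['knife', 'data'] (min_width=10, slack=7)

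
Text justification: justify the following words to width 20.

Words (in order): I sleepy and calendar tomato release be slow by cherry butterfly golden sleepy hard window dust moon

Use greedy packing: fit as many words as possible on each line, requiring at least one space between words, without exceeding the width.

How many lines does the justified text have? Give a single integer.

Line 1: ['I', 'sleepy', 'and'] (min_width=12, slack=8)
Line 2: ['calendar', 'tomato'] (min_width=15, slack=5)
Line 3: ['release', 'be', 'slow', 'by'] (min_width=18, slack=2)
Line 4: ['cherry', 'butterfly'] (min_width=16, slack=4)
Line 5: ['golden', 'sleepy', 'hard'] (min_width=18, slack=2)
Line 6: ['window', 'dust', 'moon'] (min_width=16, slack=4)
Total lines: 6

Answer: 6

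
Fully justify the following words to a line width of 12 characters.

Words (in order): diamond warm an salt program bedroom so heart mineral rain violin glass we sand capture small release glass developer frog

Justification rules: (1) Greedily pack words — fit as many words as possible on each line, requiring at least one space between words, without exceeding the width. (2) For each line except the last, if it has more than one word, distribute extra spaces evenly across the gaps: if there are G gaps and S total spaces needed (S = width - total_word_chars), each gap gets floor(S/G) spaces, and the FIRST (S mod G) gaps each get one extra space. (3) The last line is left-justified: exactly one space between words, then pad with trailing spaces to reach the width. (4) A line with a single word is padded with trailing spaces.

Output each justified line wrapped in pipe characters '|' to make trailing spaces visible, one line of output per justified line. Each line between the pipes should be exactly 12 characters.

Answer: |diamond warm|
|an      salt|
|program     |
|bedroom   so|
|heart       |
|mineral rain|
|violin glass|
|we      sand|
|capture     |
|small       |
|release     |
|glass       |
|developer   |
|frog        |

Derivation:
Line 1: ['diamond', 'warm'] (min_width=12, slack=0)
Line 2: ['an', 'salt'] (min_width=7, slack=5)
Line 3: ['program'] (min_width=7, slack=5)
Line 4: ['bedroom', 'so'] (min_width=10, slack=2)
Line 5: ['heart'] (min_width=5, slack=7)
Line 6: ['mineral', 'rain'] (min_width=12, slack=0)
Line 7: ['violin', 'glass'] (min_width=12, slack=0)
Line 8: ['we', 'sand'] (min_width=7, slack=5)
Line 9: ['capture'] (min_width=7, slack=5)
Line 10: ['small'] (min_width=5, slack=7)
Line 11: ['release'] (min_width=7, slack=5)
Line 12: ['glass'] (min_width=5, slack=7)
Line 13: ['developer'] (min_width=9, slack=3)
Line 14: ['frog'] (min_width=4, slack=8)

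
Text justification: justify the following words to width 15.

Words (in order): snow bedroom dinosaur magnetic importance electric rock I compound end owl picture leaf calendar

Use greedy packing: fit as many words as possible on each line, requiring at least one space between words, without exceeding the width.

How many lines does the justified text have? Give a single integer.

Answer: 8

Derivation:
Line 1: ['snow', 'bedroom'] (min_width=12, slack=3)
Line 2: ['dinosaur'] (min_width=8, slack=7)
Line 3: ['magnetic'] (min_width=8, slack=7)
Line 4: ['importance'] (min_width=10, slack=5)
Line 5: ['electric', 'rock', 'I'] (min_width=15, slack=0)
Line 6: ['compound', 'end'] (min_width=12, slack=3)
Line 7: ['owl', 'picture'] (min_width=11, slack=4)
Line 8: ['leaf', 'calendar'] (min_width=13, slack=2)
Total lines: 8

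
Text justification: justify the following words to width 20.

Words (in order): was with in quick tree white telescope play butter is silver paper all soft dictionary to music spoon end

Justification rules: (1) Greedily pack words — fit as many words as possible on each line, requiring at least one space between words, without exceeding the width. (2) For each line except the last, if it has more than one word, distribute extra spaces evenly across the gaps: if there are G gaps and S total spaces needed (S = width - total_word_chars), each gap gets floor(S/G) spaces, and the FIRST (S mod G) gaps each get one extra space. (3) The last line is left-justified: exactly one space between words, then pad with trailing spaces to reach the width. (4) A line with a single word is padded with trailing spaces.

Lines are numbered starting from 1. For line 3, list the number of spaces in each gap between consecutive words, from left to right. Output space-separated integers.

Answer: 4 4

Derivation:
Line 1: ['was', 'with', 'in', 'quick'] (min_width=17, slack=3)
Line 2: ['tree', 'white', 'telescope'] (min_width=20, slack=0)
Line 3: ['play', 'butter', 'is'] (min_width=14, slack=6)
Line 4: ['silver', 'paper', 'all'] (min_width=16, slack=4)
Line 5: ['soft', 'dictionary', 'to'] (min_width=18, slack=2)
Line 6: ['music', 'spoon', 'end'] (min_width=15, slack=5)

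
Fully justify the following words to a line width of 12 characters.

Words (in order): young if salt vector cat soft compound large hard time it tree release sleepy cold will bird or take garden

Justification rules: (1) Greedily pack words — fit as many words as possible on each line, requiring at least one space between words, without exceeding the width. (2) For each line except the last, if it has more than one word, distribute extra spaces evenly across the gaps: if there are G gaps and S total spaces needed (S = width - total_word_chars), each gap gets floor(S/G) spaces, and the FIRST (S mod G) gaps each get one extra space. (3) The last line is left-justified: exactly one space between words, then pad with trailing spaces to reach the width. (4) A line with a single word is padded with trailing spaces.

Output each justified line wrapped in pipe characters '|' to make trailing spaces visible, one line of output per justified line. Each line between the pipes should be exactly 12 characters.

Answer: |young     if|
|salt  vector|
|cat     soft|
|compound    |
|large   hard|
|time it tree|
|release     |
|sleepy  cold|
|will bird or|
|take garden |

Derivation:
Line 1: ['young', 'if'] (min_width=8, slack=4)
Line 2: ['salt', 'vector'] (min_width=11, slack=1)
Line 3: ['cat', 'soft'] (min_width=8, slack=4)
Line 4: ['compound'] (min_width=8, slack=4)
Line 5: ['large', 'hard'] (min_width=10, slack=2)
Line 6: ['time', 'it', 'tree'] (min_width=12, slack=0)
Line 7: ['release'] (min_width=7, slack=5)
Line 8: ['sleepy', 'cold'] (min_width=11, slack=1)
Line 9: ['will', 'bird', 'or'] (min_width=12, slack=0)
Line 10: ['take', 'garden'] (min_width=11, slack=1)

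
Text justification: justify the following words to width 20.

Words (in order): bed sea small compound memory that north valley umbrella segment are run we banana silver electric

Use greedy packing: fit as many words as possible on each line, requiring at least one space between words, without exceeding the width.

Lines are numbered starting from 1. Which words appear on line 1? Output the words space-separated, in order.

Answer: bed sea small

Derivation:
Line 1: ['bed', 'sea', 'small'] (min_width=13, slack=7)
Line 2: ['compound', 'memory', 'that'] (min_width=20, slack=0)
Line 3: ['north', 'valley'] (min_width=12, slack=8)
Line 4: ['umbrella', 'segment', 'are'] (min_width=20, slack=0)
Line 5: ['run', 'we', 'banana', 'silver'] (min_width=20, slack=0)
Line 6: ['electric'] (min_width=8, slack=12)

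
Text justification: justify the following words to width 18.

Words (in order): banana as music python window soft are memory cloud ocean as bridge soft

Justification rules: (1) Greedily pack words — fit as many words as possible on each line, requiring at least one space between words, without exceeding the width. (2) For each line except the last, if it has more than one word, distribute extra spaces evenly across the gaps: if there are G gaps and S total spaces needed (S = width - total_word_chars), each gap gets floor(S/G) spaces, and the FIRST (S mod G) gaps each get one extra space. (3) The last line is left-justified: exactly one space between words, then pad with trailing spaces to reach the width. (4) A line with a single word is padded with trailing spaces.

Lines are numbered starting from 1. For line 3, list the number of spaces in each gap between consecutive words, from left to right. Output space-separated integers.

Line 1: ['banana', 'as', 'music'] (min_width=15, slack=3)
Line 2: ['python', 'window', 'soft'] (min_width=18, slack=0)
Line 3: ['are', 'memory', 'cloud'] (min_width=16, slack=2)
Line 4: ['ocean', 'as', 'bridge'] (min_width=15, slack=3)
Line 5: ['soft'] (min_width=4, slack=14)

Answer: 2 2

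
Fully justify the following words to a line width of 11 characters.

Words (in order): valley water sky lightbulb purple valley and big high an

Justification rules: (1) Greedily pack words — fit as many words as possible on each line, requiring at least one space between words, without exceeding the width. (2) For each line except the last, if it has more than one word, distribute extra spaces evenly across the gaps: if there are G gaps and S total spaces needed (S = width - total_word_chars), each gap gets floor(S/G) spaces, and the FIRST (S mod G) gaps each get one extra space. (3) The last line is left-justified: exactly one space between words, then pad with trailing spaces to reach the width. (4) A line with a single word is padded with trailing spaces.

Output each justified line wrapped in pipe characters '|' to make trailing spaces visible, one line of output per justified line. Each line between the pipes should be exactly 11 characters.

Line 1: ['valley'] (min_width=6, slack=5)
Line 2: ['water', 'sky'] (min_width=9, slack=2)
Line 3: ['lightbulb'] (min_width=9, slack=2)
Line 4: ['purple'] (min_width=6, slack=5)
Line 5: ['valley', 'and'] (min_width=10, slack=1)
Line 6: ['big', 'high', 'an'] (min_width=11, slack=0)

Answer: |valley     |
|water   sky|
|lightbulb  |
|purple     |
|valley  and|
|big high an|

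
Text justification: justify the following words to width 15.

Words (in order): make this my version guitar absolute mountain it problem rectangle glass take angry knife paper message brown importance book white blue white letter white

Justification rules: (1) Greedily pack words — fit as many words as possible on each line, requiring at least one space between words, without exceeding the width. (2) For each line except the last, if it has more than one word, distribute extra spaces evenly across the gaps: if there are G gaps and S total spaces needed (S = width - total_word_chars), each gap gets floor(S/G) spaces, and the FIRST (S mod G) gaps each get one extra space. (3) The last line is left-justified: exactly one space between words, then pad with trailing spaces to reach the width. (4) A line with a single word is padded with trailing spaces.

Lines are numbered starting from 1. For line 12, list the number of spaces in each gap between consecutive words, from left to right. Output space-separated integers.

Line 1: ['make', 'this', 'my'] (min_width=12, slack=3)
Line 2: ['version', 'guitar'] (min_width=14, slack=1)
Line 3: ['absolute'] (min_width=8, slack=7)
Line 4: ['mountain', 'it'] (min_width=11, slack=4)
Line 5: ['problem'] (min_width=7, slack=8)
Line 6: ['rectangle', 'glass'] (min_width=15, slack=0)
Line 7: ['take', 'angry'] (min_width=10, slack=5)
Line 8: ['knife', 'paper'] (min_width=11, slack=4)
Line 9: ['message', 'brown'] (min_width=13, slack=2)
Line 10: ['importance', 'book'] (min_width=15, slack=0)
Line 11: ['white', 'blue'] (min_width=10, slack=5)
Line 12: ['white', 'letter'] (min_width=12, slack=3)
Line 13: ['white'] (min_width=5, slack=10)

Answer: 4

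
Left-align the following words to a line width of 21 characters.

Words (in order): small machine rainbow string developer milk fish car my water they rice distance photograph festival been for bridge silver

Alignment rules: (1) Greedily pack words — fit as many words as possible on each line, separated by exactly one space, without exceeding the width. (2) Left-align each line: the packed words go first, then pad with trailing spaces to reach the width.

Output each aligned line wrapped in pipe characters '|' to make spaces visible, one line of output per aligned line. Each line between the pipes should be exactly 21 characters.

Answer: |small machine rainbow|
|string developer milk|
|fish car my water    |
|they rice distance   |
|photograph festival  |
|been for bridge      |
|silver               |

Derivation:
Line 1: ['small', 'machine', 'rainbow'] (min_width=21, slack=0)
Line 2: ['string', 'developer', 'milk'] (min_width=21, slack=0)
Line 3: ['fish', 'car', 'my', 'water'] (min_width=17, slack=4)
Line 4: ['they', 'rice', 'distance'] (min_width=18, slack=3)
Line 5: ['photograph', 'festival'] (min_width=19, slack=2)
Line 6: ['been', 'for', 'bridge'] (min_width=15, slack=6)
Line 7: ['silver'] (min_width=6, slack=15)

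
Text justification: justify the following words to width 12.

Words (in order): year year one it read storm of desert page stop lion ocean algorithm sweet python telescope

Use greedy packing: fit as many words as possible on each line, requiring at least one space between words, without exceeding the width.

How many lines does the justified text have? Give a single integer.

Line 1: ['year', 'year'] (min_width=9, slack=3)
Line 2: ['one', 'it', 'read'] (min_width=11, slack=1)
Line 3: ['storm', 'of'] (min_width=8, slack=4)
Line 4: ['desert', 'page'] (min_width=11, slack=1)
Line 5: ['stop', 'lion'] (min_width=9, slack=3)
Line 6: ['ocean'] (min_width=5, slack=7)
Line 7: ['algorithm'] (min_width=9, slack=3)
Line 8: ['sweet', 'python'] (min_width=12, slack=0)
Line 9: ['telescope'] (min_width=9, slack=3)
Total lines: 9

Answer: 9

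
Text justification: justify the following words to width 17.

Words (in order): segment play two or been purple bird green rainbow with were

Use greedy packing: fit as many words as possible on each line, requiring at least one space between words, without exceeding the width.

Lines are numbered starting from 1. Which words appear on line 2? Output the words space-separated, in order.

Line 1: ['segment', 'play', 'two'] (min_width=16, slack=1)
Line 2: ['or', 'been', 'purple'] (min_width=14, slack=3)
Line 3: ['bird', 'green'] (min_width=10, slack=7)
Line 4: ['rainbow', 'with', 'were'] (min_width=17, slack=0)

Answer: or been purple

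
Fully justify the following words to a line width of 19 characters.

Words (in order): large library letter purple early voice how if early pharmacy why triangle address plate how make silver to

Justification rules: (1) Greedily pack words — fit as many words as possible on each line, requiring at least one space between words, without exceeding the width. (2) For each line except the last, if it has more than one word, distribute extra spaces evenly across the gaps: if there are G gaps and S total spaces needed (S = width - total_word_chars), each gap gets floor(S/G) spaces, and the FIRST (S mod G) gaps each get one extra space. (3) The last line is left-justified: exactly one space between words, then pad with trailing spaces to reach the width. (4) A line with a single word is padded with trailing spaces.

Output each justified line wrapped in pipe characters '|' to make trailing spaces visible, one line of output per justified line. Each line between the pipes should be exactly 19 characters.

Answer: |large       library|
|letter purple early|
|voice  how if early|
|pharmacy        why|
|triangle    address|
|plate    how   make|
|silver to          |

Derivation:
Line 1: ['large', 'library'] (min_width=13, slack=6)
Line 2: ['letter', 'purple', 'early'] (min_width=19, slack=0)
Line 3: ['voice', 'how', 'if', 'early'] (min_width=18, slack=1)
Line 4: ['pharmacy', 'why'] (min_width=12, slack=7)
Line 5: ['triangle', 'address'] (min_width=16, slack=3)
Line 6: ['plate', 'how', 'make'] (min_width=14, slack=5)
Line 7: ['silver', 'to'] (min_width=9, slack=10)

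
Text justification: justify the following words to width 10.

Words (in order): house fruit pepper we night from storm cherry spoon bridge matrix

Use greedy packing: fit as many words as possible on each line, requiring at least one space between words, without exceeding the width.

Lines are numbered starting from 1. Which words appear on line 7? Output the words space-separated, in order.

Answer: spoon

Derivation:
Line 1: ['house'] (min_width=5, slack=5)
Line 2: ['fruit'] (min_width=5, slack=5)
Line 3: ['pepper', 'we'] (min_width=9, slack=1)
Line 4: ['night', 'from'] (min_width=10, slack=0)
Line 5: ['storm'] (min_width=5, slack=5)
Line 6: ['cherry'] (min_width=6, slack=4)
Line 7: ['spoon'] (min_width=5, slack=5)
Line 8: ['bridge'] (min_width=6, slack=4)
Line 9: ['matrix'] (min_width=6, slack=4)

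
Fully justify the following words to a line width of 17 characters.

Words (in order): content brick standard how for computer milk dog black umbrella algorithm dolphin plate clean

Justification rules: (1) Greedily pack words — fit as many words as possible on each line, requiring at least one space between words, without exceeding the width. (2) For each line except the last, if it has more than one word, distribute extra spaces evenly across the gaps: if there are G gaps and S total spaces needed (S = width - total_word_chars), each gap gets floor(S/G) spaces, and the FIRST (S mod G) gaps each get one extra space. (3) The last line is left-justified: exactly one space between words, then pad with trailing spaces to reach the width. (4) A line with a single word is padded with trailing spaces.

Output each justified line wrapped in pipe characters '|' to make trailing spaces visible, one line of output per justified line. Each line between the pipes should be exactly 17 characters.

Line 1: ['content', 'brick'] (min_width=13, slack=4)
Line 2: ['standard', 'how', 'for'] (min_width=16, slack=1)
Line 3: ['computer', 'milk', 'dog'] (min_width=17, slack=0)
Line 4: ['black', 'umbrella'] (min_width=14, slack=3)
Line 5: ['algorithm', 'dolphin'] (min_width=17, slack=0)
Line 6: ['plate', 'clean'] (min_width=11, slack=6)

Answer: |content     brick|
|standard  how for|
|computer milk dog|
|black    umbrella|
|algorithm dolphin|
|plate clean      |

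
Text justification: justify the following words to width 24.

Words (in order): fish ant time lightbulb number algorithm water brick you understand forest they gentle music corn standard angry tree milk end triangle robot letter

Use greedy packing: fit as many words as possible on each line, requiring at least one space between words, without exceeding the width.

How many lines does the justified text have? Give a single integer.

Answer: 7

Derivation:
Line 1: ['fish', 'ant', 'time', 'lightbulb'] (min_width=23, slack=1)
Line 2: ['number', 'algorithm', 'water'] (min_width=22, slack=2)
Line 3: ['brick', 'you', 'understand'] (min_width=20, slack=4)
Line 4: ['forest', 'they', 'gentle', 'music'] (min_width=24, slack=0)
Line 5: ['corn', 'standard', 'angry', 'tree'] (min_width=24, slack=0)
Line 6: ['milk', 'end', 'triangle', 'robot'] (min_width=23, slack=1)
Line 7: ['letter'] (min_width=6, slack=18)
Total lines: 7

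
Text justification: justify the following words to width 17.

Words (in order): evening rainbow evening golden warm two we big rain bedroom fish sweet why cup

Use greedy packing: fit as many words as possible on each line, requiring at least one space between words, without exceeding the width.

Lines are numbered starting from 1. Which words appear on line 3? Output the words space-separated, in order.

Answer: warm two we big

Derivation:
Line 1: ['evening', 'rainbow'] (min_width=15, slack=2)
Line 2: ['evening', 'golden'] (min_width=14, slack=3)
Line 3: ['warm', 'two', 'we', 'big'] (min_width=15, slack=2)
Line 4: ['rain', 'bedroom', 'fish'] (min_width=17, slack=0)
Line 5: ['sweet', 'why', 'cup'] (min_width=13, slack=4)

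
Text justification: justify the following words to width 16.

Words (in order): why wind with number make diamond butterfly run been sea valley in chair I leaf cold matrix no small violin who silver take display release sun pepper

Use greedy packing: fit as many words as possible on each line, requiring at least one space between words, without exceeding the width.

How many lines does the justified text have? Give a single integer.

Line 1: ['why', 'wind', 'with'] (min_width=13, slack=3)
Line 2: ['number', 'make'] (min_width=11, slack=5)
Line 3: ['diamond'] (min_width=7, slack=9)
Line 4: ['butterfly', 'run'] (min_width=13, slack=3)
Line 5: ['been', 'sea', 'valley'] (min_width=15, slack=1)
Line 6: ['in', 'chair', 'I', 'leaf'] (min_width=15, slack=1)
Line 7: ['cold', 'matrix', 'no'] (min_width=14, slack=2)
Line 8: ['small', 'violin', 'who'] (min_width=16, slack=0)
Line 9: ['silver', 'take'] (min_width=11, slack=5)
Line 10: ['display', 'release'] (min_width=15, slack=1)
Line 11: ['sun', 'pepper'] (min_width=10, slack=6)
Total lines: 11

Answer: 11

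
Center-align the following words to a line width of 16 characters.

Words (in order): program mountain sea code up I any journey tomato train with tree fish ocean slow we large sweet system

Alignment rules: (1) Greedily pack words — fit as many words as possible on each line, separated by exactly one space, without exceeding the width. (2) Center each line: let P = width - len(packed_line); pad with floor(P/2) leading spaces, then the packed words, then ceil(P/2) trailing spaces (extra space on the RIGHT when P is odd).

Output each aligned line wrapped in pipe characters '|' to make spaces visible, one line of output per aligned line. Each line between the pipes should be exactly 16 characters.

Answer: |program mountain|
| sea code up I  |
|  any journey   |
|  tomato train  |
| with tree fish |
| ocean slow we  |
|  large sweet   |
|     system     |

Derivation:
Line 1: ['program', 'mountain'] (min_width=16, slack=0)
Line 2: ['sea', 'code', 'up', 'I'] (min_width=13, slack=3)
Line 3: ['any', 'journey'] (min_width=11, slack=5)
Line 4: ['tomato', 'train'] (min_width=12, slack=4)
Line 5: ['with', 'tree', 'fish'] (min_width=14, slack=2)
Line 6: ['ocean', 'slow', 'we'] (min_width=13, slack=3)
Line 7: ['large', 'sweet'] (min_width=11, slack=5)
Line 8: ['system'] (min_width=6, slack=10)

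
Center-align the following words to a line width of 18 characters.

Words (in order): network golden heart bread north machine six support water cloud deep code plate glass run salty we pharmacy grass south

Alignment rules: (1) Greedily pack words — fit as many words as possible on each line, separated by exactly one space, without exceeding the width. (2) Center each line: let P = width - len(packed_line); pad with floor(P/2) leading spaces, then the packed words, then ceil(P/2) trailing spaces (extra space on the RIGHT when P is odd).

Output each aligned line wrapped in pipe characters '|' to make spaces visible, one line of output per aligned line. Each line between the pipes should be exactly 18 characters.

Answer: |  network golden  |
|heart bread north |
|   machine six    |
|  support water   |
| cloud deep code  |
| plate glass run  |
|salty we pharmacy |
|   grass south    |

Derivation:
Line 1: ['network', 'golden'] (min_width=14, slack=4)
Line 2: ['heart', 'bread', 'north'] (min_width=17, slack=1)
Line 3: ['machine', 'six'] (min_width=11, slack=7)
Line 4: ['support', 'water'] (min_width=13, slack=5)
Line 5: ['cloud', 'deep', 'code'] (min_width=15, slack=3)
Line 6: ['plate', 'glass', 'run'] (min_width=15, slack=3)
Line 7: ['salty', 'we', 'pharmacy'] (min_width=17, slack=1)
Line 8: ['grass', 'south'] (min_width=11, slack=7)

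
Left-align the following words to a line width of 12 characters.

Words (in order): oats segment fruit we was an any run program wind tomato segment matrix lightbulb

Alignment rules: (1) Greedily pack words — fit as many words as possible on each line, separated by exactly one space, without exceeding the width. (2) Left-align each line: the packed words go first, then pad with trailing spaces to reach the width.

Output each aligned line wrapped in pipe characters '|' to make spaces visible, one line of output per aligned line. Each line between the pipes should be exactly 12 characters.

Line 1: ['oats', 'segment'] (min_width=12, slack=0)
Line 2: ['fruit', 'we', 'was'] (min_width=12, slack=0)
Line 3: ['an', 'any', 'run'] (min_width=10, slack=2)
Line 4: ['program', 'wind'] (min_width=12, slack=0)
Line 5: ['tomato'] (min_width=6, slack=6)
Line 6: ['segment'] (min_width=7, slack=5)
Line 7: ['matrix'] (min_width=6, slack=6)
Line 8: ['lightbulb'] (min_width=9, slack=3)

Answer: |oats segment|
|fruit we was|
|an any run  |
|program wind|
|tomato      |
|segment     |
|matrix      |
|lightbulb   |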